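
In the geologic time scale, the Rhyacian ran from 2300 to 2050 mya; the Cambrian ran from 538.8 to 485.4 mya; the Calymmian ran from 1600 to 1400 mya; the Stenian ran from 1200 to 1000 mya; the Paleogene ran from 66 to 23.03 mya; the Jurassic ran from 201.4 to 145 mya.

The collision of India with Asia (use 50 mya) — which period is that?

50 Ma lies between 66 and 23.03 Ma, so it falls in the Paleogene.

Paleogene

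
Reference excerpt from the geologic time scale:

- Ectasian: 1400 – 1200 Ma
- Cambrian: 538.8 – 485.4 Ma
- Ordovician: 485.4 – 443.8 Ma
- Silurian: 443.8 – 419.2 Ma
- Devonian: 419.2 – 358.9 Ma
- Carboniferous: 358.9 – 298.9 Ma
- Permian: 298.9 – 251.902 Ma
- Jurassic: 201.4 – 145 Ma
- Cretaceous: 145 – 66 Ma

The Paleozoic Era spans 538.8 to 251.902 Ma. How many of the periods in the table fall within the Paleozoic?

Periods inside 538.8–251.902 Ma: Cambrian, Ordovician, Silurian, Devonian, Carboniferous, Permian — 6 in total.

6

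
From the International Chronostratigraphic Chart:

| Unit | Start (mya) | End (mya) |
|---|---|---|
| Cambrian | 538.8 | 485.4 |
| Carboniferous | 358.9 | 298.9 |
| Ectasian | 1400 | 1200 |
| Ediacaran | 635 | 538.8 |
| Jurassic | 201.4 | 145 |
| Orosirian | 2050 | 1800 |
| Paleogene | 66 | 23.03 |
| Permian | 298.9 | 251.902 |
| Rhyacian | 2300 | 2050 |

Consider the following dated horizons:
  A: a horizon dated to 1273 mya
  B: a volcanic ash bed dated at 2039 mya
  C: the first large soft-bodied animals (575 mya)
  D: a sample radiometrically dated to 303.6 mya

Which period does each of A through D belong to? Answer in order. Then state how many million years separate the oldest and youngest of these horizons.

A: 1273 Ma lies in 1400–1200 Ma, so Ectasian.
B: 2039 Ma lies in 2050–1800 Ma, so Orosirian.
C: 575 Ma lies in 635–538.8 Ma, so Ediacaran.
D: 303.6 Ma lies in 358.9–298.9 Ma, so Carboniferous.
Oldest = 2039 Ma, youngest = 303.6 Ma → span 1735.4 Myr.

A — Ectasian; B — Orosirian; C — Ediacaran; D — Carboniferous; span 1735.4 million years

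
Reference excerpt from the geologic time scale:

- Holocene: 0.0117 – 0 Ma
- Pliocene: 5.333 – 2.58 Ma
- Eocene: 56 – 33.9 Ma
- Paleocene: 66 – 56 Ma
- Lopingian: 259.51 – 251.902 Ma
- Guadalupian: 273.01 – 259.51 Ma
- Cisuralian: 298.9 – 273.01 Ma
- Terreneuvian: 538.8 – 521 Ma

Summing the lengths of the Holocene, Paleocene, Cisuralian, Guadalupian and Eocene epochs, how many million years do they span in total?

Duration is start − end for each: (0.0117 − 0) + (66 − 56) + (298.9 − 273.01) + (273.01 − 259.51) + (56 − 33.9).
That is 0.0117 + 10 + 25.89 + 13.5 + 22.1, which totals 71.5017 million years.

71.5017 million years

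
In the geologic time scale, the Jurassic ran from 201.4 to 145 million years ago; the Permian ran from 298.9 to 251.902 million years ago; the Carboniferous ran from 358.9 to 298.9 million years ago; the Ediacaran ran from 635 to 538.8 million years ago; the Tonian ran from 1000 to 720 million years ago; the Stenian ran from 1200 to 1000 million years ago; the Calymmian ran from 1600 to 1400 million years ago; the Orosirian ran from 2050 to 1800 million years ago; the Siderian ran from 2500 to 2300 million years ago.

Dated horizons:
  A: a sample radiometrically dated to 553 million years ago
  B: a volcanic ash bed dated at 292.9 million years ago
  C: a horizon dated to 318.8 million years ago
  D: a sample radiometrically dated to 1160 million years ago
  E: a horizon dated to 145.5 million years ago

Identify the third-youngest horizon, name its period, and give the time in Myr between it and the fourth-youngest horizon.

C, in the Carboniferous; 234.2 million years to A

Sorted youngest-first by Ma: E (145.5), B (292.9), C (318.8), A (553), D (1160).
The third youngest is C at 318.8 Ma, which lies in 358.9–298.9 Ma: the Carboniferous.
The fourth youngest is A at 553 Ma; separation = |318.8 − 553| = 234.2 Myr.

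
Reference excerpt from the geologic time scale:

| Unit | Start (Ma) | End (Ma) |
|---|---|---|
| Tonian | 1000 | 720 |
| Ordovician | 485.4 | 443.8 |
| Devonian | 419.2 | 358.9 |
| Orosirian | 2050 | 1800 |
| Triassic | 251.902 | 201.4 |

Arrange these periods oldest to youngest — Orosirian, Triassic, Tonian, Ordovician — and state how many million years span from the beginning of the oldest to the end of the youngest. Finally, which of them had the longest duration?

From the excerpt: Orosirian 2050–1800; Triassic 251.902–201.4; Tonian 1000–720; Ordovician 485.4–443.8 (Ma).
Larger Ma is earlier, so the oldest is Orosirian and the youngest is Triassic; oldest to youngest: Orosirian, Tonian, Ordovician, Triassic.
Oldest start 2050 minus youngest end 201.4 gives 1848.6 Myr overall.
Individual lengths (start − end): Orosirian 250; Tonian 280; Ordovician 41.6; Triassic 50.502. The largest is Tonian at 280 Myr.

Orosirian → Tonian → Ordovician → Triassic; total span 1848.6 Myr; longest is Tonian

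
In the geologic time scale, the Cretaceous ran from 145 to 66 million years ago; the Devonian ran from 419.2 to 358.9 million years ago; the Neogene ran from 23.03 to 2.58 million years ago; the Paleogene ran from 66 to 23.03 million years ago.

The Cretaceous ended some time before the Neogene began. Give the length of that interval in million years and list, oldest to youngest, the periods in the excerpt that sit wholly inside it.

The Cretaceous closes at 66 Ma and the Neogene opens at 23.03 Ma, so the interval is 66 − 23.03 = 42.97 Myr.
A period fits inside if it starts at or after 66 Ma and ends at or before 23.03 Ma; oldest first that gives Paleogene.

42.97 million years; Paleogene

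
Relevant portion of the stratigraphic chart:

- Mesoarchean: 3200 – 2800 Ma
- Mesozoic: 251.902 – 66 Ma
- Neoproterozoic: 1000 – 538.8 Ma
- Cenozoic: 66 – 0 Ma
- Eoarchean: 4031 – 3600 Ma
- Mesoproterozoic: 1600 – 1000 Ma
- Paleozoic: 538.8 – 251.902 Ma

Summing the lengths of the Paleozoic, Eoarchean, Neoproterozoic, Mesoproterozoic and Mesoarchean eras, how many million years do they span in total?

2179.098 million years

Each duration: Paleozoic = 286.898; Eoarchean = 431; Neoproterozoic = 461.2; Mesoproterozoic = 600; Mesoarchean = 400.
Sum: 286.898 + 431 + 461.2 + 600 + 400 = 2179.098 Myr.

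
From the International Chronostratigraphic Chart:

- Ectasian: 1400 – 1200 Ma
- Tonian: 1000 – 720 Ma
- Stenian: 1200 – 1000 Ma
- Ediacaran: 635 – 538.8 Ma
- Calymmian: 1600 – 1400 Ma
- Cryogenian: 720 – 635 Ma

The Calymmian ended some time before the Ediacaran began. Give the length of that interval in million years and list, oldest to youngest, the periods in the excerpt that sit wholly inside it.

765 million years; Ectasian, Stenian, Tonian, Cryogenian

End of Calymmian = 1400 Ma; start of Ediacaran = 635 Ma.
Gap = 1400 − 635 = 765 Myr.
Periods wholly inside 1400–635 Ma: Ectasian (1400–1200), Stenian (1200–1000), Tonian (1000–720), Cryogenian (720–635).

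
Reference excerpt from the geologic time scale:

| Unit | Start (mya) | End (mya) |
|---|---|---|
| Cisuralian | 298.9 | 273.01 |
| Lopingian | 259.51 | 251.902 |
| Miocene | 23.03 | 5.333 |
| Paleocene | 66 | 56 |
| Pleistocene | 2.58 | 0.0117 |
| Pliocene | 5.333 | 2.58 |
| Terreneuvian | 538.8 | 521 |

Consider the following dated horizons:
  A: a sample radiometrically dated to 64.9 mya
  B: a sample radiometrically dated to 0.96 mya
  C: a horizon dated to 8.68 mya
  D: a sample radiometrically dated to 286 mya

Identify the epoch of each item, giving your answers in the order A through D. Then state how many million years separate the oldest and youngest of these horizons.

A: 64.9 Ma lies in 66–56 Ma, so Paleocene.
B: 0.96 Ma lies in 2.58–0.0117 Ma, so Pleistocene.
C: 8.68 Ma lies in 23.03–5.333 Ma, so Miocene.
D: 286 Ma lies in 298.9–273.01 Ma, so Cisuralian.
Oldest = 286 Ma, youngest = 0.96 Ma → span 285.04 Myr.

A — Paleocene; B — Pleistocene; C — Miocene; D — Cisuralian; span 285.04 million years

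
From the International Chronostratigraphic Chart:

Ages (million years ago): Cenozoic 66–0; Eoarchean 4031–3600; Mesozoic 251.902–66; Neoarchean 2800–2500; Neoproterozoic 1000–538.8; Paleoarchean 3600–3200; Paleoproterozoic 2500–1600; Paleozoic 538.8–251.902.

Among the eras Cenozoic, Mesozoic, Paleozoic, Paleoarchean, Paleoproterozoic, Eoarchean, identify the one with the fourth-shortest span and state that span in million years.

Durations: Cenozoic 66; Mesozoic 185.902; Paleozoic 286.898; Paleoarchean 400; Paleoproterozoic 900; Eoarchean 431 Myr.
Sorted shortest-first: Cenozoic (66), Mesozoic (185.902), Paleozoic (286.898), Paleoarchean (400), Eoarchean (431), Paleoproterozoic (900).
The fourth shortest is Paleoarchean at 400 Myr.

Paleoarchean, 400 million years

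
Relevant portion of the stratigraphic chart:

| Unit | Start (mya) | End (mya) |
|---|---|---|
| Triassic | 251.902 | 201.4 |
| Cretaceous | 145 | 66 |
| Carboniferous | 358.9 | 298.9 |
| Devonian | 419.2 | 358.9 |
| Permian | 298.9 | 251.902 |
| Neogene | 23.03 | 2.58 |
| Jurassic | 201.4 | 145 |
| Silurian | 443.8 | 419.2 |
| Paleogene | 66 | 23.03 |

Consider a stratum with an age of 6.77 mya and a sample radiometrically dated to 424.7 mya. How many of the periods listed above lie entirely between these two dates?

7

424.7 Ma sits inside the Silurian (443.8–419.2) and 6.77 Ma inside the Neogene (23.03–2.58); neither of those is wholly between the two dates.
The listed periods lying completely between them are Devonian, Carboniferous, Permian, Triassic, Jurassic, Cretaceous, Paleogene — 7 in all.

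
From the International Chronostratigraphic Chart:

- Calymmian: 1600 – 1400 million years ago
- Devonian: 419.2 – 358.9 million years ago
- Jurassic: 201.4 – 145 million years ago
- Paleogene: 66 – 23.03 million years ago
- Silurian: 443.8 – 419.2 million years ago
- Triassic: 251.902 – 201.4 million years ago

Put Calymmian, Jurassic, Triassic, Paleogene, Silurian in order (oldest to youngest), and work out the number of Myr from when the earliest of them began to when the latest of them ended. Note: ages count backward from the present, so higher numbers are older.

Calymmian, Silurian, Triassic, Jurassic, Paleogene; total span 1576.97 Myr

Start ages (Ma): Calymmian 1600, Silurian 443.8, Triassic 251.902, Jurassic 201.4, Paleogene 66.
Ordered oldest to youngest: Calymmian, Silurian, Triassic, Jurassic, Paleogene.
Span = 1600 − 23.03 = 1576.97 Myr.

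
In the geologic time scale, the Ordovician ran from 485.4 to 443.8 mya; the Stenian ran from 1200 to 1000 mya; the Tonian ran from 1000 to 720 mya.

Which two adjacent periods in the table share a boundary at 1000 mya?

The Stenian ends at 1000 mya and the Tonian begins at 1000 mya, so they share that boundary.

Stenian and Tonian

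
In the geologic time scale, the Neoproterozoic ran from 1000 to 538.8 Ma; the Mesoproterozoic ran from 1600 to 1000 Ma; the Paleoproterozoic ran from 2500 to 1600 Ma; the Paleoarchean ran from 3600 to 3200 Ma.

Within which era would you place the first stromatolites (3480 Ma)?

Paleoarchean

3480 Ma lies between 3600 and 3200 Ma, so it falls in the Paleoarchean.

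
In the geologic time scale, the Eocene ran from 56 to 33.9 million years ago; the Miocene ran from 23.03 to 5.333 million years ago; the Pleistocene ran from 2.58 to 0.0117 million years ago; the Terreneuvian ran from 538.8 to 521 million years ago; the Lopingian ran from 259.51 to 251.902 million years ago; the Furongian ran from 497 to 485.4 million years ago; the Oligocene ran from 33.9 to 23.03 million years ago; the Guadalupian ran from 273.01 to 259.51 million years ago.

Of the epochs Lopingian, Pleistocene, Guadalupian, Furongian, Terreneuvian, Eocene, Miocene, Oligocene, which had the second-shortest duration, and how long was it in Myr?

Lopingian, 7.608 million years

Durations: Lopingian 7.608; Pleistocene 2.5683; Guadalupian 13.5; Furongian 11.6; Terreneuvian 17.8; Eocene 22.1; Miocene 17.697; Oligocene 10.87 Myr.
Sorted shortest-first: Pleistocene (2.5683), Lopingian (7.608), Oligocene (10.87), Furongian (11.6), Guadalupian (13.5), Miocene (17.697), Terreneuvian (17.8), Eocene (22.1).
The second shortest is Lopingian at 7.608 Myr.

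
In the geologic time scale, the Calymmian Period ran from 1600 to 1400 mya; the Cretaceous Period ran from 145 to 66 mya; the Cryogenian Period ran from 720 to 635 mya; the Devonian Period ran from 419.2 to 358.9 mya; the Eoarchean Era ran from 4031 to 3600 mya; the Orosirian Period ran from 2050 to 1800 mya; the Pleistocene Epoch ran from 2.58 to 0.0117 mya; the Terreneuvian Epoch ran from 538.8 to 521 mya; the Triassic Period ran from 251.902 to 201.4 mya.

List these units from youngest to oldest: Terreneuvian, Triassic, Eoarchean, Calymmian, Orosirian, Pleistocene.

Read off each span (Ma): Terreneuvian 538.8–521; Triassic 251.902–201.4; Eoarchean 4031–3600; Calymmian 1600–1400; Orosirian 2050–1800; Pleistocene 2.58–0.0117.
Larger Ma is older, so oldest→youngest is Eoarchean, Orosirian, Calymmian, Terreneuvian, Triassic, Pleistocene; reverse it for youngest→oldest.

Pleistocene, Triassic, Terreneuvian, Calymmian, Orosirian, Eoarchean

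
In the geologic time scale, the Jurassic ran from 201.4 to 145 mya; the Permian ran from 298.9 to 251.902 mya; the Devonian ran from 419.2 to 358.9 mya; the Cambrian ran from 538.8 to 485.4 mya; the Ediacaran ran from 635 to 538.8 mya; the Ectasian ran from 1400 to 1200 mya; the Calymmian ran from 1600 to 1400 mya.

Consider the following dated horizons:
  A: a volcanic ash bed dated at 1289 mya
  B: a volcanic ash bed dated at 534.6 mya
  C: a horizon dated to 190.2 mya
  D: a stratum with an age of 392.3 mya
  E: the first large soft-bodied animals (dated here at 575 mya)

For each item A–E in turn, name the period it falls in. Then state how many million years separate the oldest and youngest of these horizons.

A: 1289 Ma lies in 1400–1200 Ma, so Ectasian.
B: 534.6 Ma lies in 538.8–485.4 Ma, so Cambrian.
C: 190.2 Ma lies in 201.4–145 Ma, so Jurassic.
D: 392.3 Ma lies in 419.2–358.9 Ma, so Devonian.
E: 575 Ma lies in 635–538.8 Ma, so Ediacaran.
Oldest = 1289 Ma, youngest = 190.2 Ma → span 1098.8 Myr.

A — Ectasian; B — Cambrian; C — Jurassic; D — Devonian; E — Ediacaran; span 1098.8 million years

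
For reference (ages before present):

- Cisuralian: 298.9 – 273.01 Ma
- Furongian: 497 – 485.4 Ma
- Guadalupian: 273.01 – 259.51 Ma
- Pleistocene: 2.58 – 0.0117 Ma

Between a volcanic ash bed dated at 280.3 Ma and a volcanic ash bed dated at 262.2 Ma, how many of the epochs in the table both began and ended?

0

The older date is 280.3 Ma and the younger is 262.2 Ma.
No epoch both begins after 280.3 Ma and ends before 262.2 Ma, so the count is 0.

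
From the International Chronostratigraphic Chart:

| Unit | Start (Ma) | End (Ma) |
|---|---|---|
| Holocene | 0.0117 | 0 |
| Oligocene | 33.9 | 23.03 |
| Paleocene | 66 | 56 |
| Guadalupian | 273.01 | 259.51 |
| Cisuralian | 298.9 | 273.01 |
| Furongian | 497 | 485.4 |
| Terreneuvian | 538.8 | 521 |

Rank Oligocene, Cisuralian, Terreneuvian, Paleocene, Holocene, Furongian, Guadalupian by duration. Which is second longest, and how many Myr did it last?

Durations: Oligocene 10.87; Cisuralian 25.89; Terreneuvian 17.8; Paleocene 10; Holocene 0.0117; Furongian 11.6; Guadalupian 13.5 Myr.
Sorted longest-first: Cisuralian (25.89), Terreneuvian (17.8), Guadalupian (13.5), Furongian (11.6), Oligocene (10.87), Paleocene (10), Holocene (0.0117).
The second longest is Terreneuvian at 17.8 Myr.

Terreneuvian, 17.8 million years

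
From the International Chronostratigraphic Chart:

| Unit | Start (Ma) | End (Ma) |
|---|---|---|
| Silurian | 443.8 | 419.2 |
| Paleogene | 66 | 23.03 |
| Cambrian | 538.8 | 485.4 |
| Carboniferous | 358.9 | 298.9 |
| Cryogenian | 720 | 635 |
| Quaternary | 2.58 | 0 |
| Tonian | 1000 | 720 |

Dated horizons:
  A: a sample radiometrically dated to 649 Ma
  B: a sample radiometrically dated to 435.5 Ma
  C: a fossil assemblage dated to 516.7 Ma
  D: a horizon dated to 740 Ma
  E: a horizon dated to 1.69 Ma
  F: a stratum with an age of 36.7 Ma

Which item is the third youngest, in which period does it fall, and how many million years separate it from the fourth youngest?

Sorted youngest-first by Ma: E (1.69), F (36.7), B (435.5), C (516.7), A (649), D (740).
The third youngest is B at 435.5 Ma, which lies in 443.8–419.2 Ma: the Silurian.
The fourth youngest is C at 516.7 Ma; separation = |435.5 − 516.7| = 81.2 Myr.

B, in the Silurian; 81.2 million years to C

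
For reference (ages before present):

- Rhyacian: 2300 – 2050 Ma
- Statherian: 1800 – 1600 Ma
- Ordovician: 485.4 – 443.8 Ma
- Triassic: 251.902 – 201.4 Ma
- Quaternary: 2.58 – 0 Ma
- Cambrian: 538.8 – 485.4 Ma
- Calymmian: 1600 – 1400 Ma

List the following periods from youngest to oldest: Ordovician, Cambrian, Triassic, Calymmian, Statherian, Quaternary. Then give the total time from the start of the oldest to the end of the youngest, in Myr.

Quaternary → Triassic → Ordovician → Cambrian → Calymmian → Statherian; total span 1800 Myr

Start ages (Ma): Statherian 1800, Calymmian 1600, Cambrian 538.8, Ordovician 485.4, Triassic 251.902, Quaternary 2.58.
Ordered youngest to oldest: Quaternary, Triassic, Ordovician, Cambrian, Calymmian, Statherian.
Span = 1800 − 0 = 1800 Myr.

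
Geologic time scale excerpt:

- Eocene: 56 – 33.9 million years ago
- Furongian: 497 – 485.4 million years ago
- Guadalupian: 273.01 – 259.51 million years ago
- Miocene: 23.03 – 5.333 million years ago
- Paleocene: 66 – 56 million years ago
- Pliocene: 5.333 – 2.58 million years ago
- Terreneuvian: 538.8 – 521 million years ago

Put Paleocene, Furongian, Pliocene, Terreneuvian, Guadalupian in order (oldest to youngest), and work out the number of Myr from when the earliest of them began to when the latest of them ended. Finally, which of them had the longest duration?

Start ages (Ma): Terreneuvian 538.8, Furongian 497, Guadalupian 273.01, Paleocene 66, Pliocene 5.333.
Ordered oldest to youngest: Terreneuvian, Furongian, Guadalupian, Paleocene, Pliocene.
Span = 538.8 − 2.58 = 536.22 Myr.
Durations: Terreneuvian 17.8, Guadalupian 13.5, Furongian 11.6, Pliocene 2.753, Paleocene 10 → longest is Terreneuvian (17.8 Myr).

Terreneuvian → Furongian → Guadalupian → Paleocene → Pliocene; total span 536.22 Myr; longest is Terreneuvian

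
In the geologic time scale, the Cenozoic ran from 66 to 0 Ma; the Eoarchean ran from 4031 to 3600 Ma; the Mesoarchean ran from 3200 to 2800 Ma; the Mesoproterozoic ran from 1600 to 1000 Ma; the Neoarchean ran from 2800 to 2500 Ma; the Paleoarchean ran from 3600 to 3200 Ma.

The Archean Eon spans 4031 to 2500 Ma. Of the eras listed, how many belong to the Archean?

Eras inside 4031–2500 Ma: Eoarchean, Paleoarchean, Mesoarchean, Neoarchean — 4 in total.

4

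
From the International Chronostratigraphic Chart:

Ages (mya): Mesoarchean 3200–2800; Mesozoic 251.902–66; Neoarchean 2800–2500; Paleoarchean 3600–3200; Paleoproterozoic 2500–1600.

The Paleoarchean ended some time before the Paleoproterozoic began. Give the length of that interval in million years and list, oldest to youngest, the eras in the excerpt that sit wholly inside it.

End of Paleoarchean = 3200 Ma; start of Paleoproterozoic = 2500 Ma.
Gap = 3200 − 2500 = 700 Myr.
Eras wholly inside 3200–2500 Ma: Mesoarchean (3200–2800), Neoarchean (2800–2500).

700 million years; Mesoarchean, Neoarchean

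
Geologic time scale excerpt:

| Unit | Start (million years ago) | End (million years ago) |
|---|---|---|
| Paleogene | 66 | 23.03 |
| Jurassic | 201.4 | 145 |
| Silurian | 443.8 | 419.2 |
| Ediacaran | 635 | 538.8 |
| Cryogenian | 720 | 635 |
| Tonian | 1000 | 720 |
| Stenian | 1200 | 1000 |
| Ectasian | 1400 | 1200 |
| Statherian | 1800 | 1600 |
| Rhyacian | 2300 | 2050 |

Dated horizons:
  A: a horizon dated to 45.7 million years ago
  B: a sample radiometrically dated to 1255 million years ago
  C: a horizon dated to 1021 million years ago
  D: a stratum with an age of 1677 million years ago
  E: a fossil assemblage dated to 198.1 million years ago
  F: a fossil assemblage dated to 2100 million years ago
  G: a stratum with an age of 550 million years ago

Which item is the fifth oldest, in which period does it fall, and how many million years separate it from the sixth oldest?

Larger Ma means older, so oldest first: F 2100 > D 1677 > B 1255 > C 1021 > G 550 > E 198.1 > A 45.7.
Counting 5 along gives G (550 Ma); the excerpt puts that inside the Ediacaran, 635–538.8 Ma.
Next in line is E (198.1 Ma), and 550 − 198.1 = 351.9 Myr.

G, in the Ediacaran; 351.9 million years to E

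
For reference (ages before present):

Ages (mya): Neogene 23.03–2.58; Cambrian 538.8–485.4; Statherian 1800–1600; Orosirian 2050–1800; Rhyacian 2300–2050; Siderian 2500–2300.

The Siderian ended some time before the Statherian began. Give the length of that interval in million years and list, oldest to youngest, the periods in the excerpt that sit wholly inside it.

500 million years; Rhyacian, Orosirian

The Siderian closes at 2300 Ma and the Statherian opens at 1800 Ma, so the interval is 2300 − 1800 = 500 Myr.
A period fits inside if it starts at or after 2300 Ma and ends at or before 1800 Ma; oldest first that gives Rhyacian, Orosirian.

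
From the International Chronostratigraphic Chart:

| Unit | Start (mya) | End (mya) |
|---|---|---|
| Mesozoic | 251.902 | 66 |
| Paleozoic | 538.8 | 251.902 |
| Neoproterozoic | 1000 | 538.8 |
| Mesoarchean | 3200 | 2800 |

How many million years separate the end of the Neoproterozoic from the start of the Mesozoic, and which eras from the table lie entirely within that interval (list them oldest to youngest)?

The Neoproterozoic closes at 538.8 Ma and the Mesozoic opens at 251.902 Ma, so the interval is 538.8 − 251.902 = 286.898 Myr.
An era fits inside if it starts at or after 538.8 Ma and ends at or before 251.902 Ma; oldest first that gives Paleozoic.

286.898 million years; Paleozoic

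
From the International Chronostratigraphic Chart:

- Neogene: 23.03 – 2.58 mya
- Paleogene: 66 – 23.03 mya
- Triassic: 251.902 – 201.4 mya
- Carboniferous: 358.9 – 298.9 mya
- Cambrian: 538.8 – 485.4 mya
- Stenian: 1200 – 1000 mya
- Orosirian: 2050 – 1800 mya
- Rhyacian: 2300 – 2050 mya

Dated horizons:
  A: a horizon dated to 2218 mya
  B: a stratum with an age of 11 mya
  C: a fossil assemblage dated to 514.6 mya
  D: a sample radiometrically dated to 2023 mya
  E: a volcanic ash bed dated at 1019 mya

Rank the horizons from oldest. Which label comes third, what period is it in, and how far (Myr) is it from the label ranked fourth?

E, in the Stenian; 504.4 million years to C

Sorted oldest-first by Ma: A (2218), D (2023), E (1019), C (514.6), B (11).
The third oldest is E at 1019 Ma, which lies in 1200–1000 Ma: the Stenian.
The fourth oldest is C at 514.6 Ma; separation = |1019 − 514.6| = 504.4 Myr.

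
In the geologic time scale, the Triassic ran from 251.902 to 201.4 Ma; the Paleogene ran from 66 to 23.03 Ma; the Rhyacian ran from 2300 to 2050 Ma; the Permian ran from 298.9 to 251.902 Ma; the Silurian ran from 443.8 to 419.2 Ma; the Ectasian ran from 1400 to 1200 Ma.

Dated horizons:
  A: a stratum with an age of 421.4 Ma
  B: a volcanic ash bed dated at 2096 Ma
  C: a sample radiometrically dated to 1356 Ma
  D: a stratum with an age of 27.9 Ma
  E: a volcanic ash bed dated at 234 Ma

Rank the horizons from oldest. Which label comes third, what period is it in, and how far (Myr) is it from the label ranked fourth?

A, in the Silurian; 187.4 million years to E

Sorted oldest-first by Ma: B (2096), C (1356), A (421.4), E (234), D (27.9).
The third oldest is A at 421.4 Ma, which lies in 443.8–419.2 Ma: the Silurian.
The fourth oldest is E at 234 Ma; separation = |421.4 − 234| = 187.4 Myr.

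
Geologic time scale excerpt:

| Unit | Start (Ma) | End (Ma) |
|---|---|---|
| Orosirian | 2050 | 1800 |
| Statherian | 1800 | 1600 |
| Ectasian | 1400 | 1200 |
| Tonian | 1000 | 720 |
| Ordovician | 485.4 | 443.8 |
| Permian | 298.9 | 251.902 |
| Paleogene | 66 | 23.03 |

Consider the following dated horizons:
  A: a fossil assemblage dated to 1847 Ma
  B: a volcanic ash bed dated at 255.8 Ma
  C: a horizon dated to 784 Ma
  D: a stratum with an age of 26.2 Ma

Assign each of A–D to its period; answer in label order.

A: 1847 Ma lies in 2050–1800 Ma, so Orosirian.
B: 255.8 Ma lies in 298.9–251.902 Ma, so Permian.
C: 784 Ma lies in 1000–720 Ma, so Tonian.
D: 26.2 Ma lies in 66–23.03 Ma, so Paleogene.

A — Orosirian; B — Permian; C — Tonian; D — Paleogene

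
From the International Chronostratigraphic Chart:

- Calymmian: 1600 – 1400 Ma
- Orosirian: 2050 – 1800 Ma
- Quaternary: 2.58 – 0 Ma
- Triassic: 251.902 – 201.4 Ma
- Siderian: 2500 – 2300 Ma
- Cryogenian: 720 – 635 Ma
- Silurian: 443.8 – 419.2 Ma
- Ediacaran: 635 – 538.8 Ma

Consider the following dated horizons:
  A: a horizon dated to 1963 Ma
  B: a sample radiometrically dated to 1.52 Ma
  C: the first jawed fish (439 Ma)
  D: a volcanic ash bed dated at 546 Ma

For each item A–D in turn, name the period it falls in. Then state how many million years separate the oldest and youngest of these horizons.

A — Orosirian; B — Quaternary; C — Silurian; D — Ediacaran; span 1961.48 million years

Match each age against the start–end ranges in the excerpt: A = 1963 Ma → Orosirian (2050–1800); B = 1.52 Ma → Quaternary (2.58–0); C = 439 Ma → Silurian (443.8–419.2); D = 546 Ma → Ediacaran (635–538.8).
The largest age is 1963 Ma and the smallest is 1.52 Ma; their difference is 1961.48 Myr.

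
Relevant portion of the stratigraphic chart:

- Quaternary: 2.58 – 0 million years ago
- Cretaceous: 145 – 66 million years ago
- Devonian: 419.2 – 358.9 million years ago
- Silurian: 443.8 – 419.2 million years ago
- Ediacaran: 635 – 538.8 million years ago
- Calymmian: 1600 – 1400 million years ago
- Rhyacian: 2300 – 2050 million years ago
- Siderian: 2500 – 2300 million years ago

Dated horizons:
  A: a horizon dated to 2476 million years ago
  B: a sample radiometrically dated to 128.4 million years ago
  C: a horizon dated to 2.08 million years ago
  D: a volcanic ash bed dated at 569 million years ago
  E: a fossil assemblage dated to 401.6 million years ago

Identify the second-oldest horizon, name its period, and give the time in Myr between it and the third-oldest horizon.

D, in the Ediacaran; 167.4 million years to E

Larger Ma means older, so oldest first: A 2476 > D 569 > E 401.6 > B 128.4 > C 2.08.
Counting 2 along gives D (569 Ma); the excerpt puts that inside the Ediacaran, 635–538.8 Ma.
Next in line is E (401.6 Ma), and 569 − 401.6 = 167.4 Myr.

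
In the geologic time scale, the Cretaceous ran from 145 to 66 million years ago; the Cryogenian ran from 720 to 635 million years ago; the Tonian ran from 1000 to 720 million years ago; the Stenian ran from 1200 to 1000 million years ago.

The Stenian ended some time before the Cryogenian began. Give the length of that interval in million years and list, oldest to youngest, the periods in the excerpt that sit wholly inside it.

End of Stenian = 1000 Ma; start of Cryogenian = 720 Ma.
Gap = 1000 − 720 = 280 Myr.
Periods wholly inside 1000–720 Ma: Tonian (1000–720).

280 million years; Tonian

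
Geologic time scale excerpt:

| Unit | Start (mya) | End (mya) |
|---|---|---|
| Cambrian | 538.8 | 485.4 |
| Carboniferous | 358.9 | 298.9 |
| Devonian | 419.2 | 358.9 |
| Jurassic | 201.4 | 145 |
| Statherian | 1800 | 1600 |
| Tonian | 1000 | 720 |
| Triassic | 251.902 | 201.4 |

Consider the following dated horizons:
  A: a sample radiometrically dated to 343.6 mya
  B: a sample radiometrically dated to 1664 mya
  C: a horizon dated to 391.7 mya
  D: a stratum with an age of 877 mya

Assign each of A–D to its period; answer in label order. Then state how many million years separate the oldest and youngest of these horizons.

A — Carboniferous; B — Statherian; C — Devonian; D — Tonian; span 1320.4 million years

Match each age against the start–end ranges in the excerpt: A = 343.6 Ma → Carboniferous (358.9–298.9); B = 1664 Ma → Statherian (1800–1600); C = 391.7 Ma → Devonian (419.2–358.9); D = 877 Ma → Tonian (1000–720).
The largest age is 1664 Ma and the smallest is 343.6 Ma; their difference is 1320.4 Myr.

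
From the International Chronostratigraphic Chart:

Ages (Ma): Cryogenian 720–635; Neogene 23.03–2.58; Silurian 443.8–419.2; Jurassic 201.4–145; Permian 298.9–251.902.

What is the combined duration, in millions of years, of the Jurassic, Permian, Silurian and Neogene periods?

Duration is start − end for each: (201.4 − 145) + (298.9 − 251.902) + (443.8 − 419.2) + (23.03 − 2.58).
That is 56.4 + 46.998 + 24.6 + 20.45, which totals 148.448 million years.

148.448 million years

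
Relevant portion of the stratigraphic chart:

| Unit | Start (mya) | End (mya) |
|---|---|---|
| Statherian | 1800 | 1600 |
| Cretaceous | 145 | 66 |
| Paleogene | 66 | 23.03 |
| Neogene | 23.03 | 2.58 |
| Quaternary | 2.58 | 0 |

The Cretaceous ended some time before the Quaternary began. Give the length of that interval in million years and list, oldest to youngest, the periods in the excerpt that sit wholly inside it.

The Cretaceous closes at 66 Ma and the Quaternary opens at 2.58 Ma, so the interval is 66 − 2.58 = 63.42 Myr.
A period fits inside if it starts at or after 66 Ma and ends at or before 2.58 Ma; oldest first that gives Paleogene, Neogene.

63.42 million years; Paleogene, Neogene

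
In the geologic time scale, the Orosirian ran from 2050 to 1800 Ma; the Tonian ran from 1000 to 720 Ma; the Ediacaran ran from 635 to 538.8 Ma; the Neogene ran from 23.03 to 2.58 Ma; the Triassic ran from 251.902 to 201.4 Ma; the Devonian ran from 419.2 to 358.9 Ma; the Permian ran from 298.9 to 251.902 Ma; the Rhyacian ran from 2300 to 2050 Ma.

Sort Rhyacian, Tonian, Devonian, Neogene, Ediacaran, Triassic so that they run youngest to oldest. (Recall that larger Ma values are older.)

The oldest of these is Rhyacian (starts 2300 Ma) and the youngest is Neogene (ends 2.58 Ma).
In between, by decreasing start age: Tonian (1000), Ediacaran (635), Devonian (419.2), Triassic (251.902).
Listing youngest first means reversing that sequence.

Neogene, Triassic, Devonian, Ediacaran, Tonian, Rhyacian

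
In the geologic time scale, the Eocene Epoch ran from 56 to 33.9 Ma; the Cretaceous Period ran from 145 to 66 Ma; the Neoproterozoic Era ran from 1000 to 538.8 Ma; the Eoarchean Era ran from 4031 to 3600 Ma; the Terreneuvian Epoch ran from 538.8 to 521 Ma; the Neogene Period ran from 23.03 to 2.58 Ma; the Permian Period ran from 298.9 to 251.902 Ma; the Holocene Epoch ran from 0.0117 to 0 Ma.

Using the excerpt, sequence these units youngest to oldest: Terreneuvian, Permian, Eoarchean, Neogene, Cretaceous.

Neogene, Cretaceous, Permian, Terreneuvian, Eoarchean

The oldest of these is Eoarchean (starts 4031 Ma) and the youngest is Neogene (ends 2.58 Ma).
In between, by decreasing start age: Terreneuvian (538.8), Permian (298.9), Cretaceous (145).
Listing youngest first means reversing that sequence.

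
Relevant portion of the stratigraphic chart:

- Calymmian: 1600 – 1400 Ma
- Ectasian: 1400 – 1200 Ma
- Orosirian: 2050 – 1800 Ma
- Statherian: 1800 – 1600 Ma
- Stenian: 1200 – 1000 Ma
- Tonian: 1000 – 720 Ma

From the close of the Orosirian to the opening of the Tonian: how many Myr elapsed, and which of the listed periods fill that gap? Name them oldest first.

800 million years; Statherian, Calymmian, Ectasian, Stenian

The Orosirian closes at 1800 Ma and the Tonian opens at 1000 Ma, so the interval is 1800 − 1000 = 800 Myr.
A period fits inside if it starts at or after 1800 Ma and ends at or before 1000 Ma; oldest first that gives Statherian, Calymmian, Ectasian, Stenian.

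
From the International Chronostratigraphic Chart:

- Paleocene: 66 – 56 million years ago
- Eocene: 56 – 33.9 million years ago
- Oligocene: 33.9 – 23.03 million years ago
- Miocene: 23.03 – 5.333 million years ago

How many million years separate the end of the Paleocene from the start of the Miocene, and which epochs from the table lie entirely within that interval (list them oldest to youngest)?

32.97 million years; Eocene, Oligocene

The Paleocene closes at 56 Ma and the Miocene opens at 23.03 Ma, so the interval is 56 − 23.03 = 32.97 Myr.
An epoch fits inside if it starts at or after 56 Ma and ends at or before 23.03 Ma; oldest first that gives Eocene, Oligocene.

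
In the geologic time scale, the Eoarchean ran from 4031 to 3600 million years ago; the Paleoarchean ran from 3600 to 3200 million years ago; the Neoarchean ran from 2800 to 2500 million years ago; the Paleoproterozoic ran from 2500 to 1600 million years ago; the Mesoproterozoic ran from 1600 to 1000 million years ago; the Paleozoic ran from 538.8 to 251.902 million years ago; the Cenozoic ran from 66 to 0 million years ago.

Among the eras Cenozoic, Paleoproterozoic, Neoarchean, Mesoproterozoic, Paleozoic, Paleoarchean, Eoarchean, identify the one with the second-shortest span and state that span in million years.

Paleozoic, 286.898 million years

Start − end for each: Cenozoic 66 − 0 = 66; Paleoproterozoic 2500 − 1600 = 900; Neoarchean 2800 − 2500 = 300; Mesoproterozoic 1600 − 1000 = 600; Paleozoic 538.8 − 251.902 = 286.898; Paleoarchean 3600 − 3200 = 400; Eoarchean 4031 − 3600 = 431.
Ranking these from shortest: Cenozoic < Paleozoic < Neoarchean < Paleoarchean < Eoarchean < Mesoproterozoic < Paleoproterozoic.
Position 2 in that ranking is Paleozoic, which lasted 286.898 Myr.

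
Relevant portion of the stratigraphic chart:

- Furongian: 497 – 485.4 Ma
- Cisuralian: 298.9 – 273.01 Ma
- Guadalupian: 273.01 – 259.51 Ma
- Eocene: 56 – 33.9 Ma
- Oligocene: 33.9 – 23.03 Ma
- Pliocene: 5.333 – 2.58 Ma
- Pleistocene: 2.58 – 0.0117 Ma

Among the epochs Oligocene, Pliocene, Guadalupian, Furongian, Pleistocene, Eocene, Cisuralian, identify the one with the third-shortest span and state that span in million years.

Oligocene, 10.87 million years

Durations: Oligocene 10.87; Pliocene 2.753; Guadalupian 13.5; Furongian 11.6; Pleistocene 2.5683; Eocene 22.1; Cisuralian 25.89 Myr.
Sorted shortest-first: Pleistocene (2.5683), Pliocene (2.753), Oligocene (10.87), Furongian (11.6), Guadalupian (13.5), Eocene (22.1), Cisuralian (25.89).
The third shortest is Oligocene at 10.87 Myr.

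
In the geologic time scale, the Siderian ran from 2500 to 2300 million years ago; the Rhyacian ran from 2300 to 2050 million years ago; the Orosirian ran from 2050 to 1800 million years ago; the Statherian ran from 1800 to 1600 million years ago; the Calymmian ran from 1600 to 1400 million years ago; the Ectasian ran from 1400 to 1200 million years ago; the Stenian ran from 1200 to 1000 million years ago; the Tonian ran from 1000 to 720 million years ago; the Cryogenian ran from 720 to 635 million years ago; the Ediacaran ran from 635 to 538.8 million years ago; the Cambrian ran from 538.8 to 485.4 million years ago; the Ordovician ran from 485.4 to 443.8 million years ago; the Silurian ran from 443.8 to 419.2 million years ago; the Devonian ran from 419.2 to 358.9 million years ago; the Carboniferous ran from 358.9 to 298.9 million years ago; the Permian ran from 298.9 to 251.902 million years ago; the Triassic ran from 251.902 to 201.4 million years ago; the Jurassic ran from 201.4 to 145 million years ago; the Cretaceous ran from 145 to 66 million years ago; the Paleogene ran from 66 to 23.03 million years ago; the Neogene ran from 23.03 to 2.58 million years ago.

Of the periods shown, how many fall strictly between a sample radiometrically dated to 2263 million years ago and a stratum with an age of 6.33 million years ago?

2263 Ma sits inside the Rhyacian (2300–2050) and 6.33 Ma inside the Neogene (23.03–2.58); neither of those is wholly between the two dates.
The listed periods lying completely between them are Orosirian, Statherian, Calymmian, Ectasian, Stenian, Tonian, Cryogenian, Ediacaran, Cambrian, Ordovician, Silurian, Devonian, Carboniferous, Permian, Triassic, Jurassic, Cretaceous, Paleogene — 18 in all.

18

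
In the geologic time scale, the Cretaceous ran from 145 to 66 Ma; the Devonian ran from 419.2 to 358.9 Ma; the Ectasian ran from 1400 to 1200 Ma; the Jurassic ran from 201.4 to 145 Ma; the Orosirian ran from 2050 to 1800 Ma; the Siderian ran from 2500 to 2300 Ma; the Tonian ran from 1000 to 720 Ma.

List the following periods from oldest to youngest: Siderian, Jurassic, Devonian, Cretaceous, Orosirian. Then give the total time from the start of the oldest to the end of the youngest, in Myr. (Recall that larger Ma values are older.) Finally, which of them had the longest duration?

From the excerpt: Siderian 2500–2300; Jurassic 201.4–145; Devonian 419.2–358.9; Cretaceous 145–66; Orosirian 2050–1800 (Ma).
Larger Ma is earlier, so the oldest is Siderian and the youngest is Cretaceous; oldest to youngest: Siderian, Orosirian, Devonian, Jurassic, Cretaceous.
Oldest start 2500 minus youngest end 66 gives 2434 Myr overall.
Individual lengths (start − end): Cretaceous 79; Siderian 200; Devonian 60.3; Orosirian 250; Jurassic 56.4. The largest is Orosirian at 250 Myr.

Siderian → Orosirian → Devonian → Jurassic → Cretaceous; total span 2434 Myr; longest is Orosirian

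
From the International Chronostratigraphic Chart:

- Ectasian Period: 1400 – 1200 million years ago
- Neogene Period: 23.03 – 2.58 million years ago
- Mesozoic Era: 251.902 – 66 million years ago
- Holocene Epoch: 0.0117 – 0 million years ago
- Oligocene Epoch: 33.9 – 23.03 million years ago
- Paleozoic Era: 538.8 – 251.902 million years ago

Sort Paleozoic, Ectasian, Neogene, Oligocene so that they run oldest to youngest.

Sorting by start age (descending Ma, since larger Ma = older): Ectasian began 1400, Paleozoic began 538.8, Oligocene began 33.9, Neogene began 23.03.

Ectasian → Paleozoic → Oligocene → Neogene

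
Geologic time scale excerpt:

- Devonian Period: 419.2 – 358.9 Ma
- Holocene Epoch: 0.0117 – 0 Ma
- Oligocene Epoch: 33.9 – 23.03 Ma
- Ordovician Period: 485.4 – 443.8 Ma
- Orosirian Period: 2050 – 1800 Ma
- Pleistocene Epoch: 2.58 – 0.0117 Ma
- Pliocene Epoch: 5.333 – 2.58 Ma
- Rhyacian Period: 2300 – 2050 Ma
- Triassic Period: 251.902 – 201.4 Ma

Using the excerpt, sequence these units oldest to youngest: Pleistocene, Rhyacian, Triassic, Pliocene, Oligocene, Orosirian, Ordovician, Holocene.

Read off each span (Ma): Pleistocene 2.58–0.0117; Rhyacian 2300–2050; Triassic 251.902–201.4; Pliocene 5.333–2.58; Oligocene 33.9–23.03; Orosirian 2050–1800; Ordovician 485.4–443.8; Holocene 0.0117–0.
Larger Ma is older, so oldest→youngest is Rhyacian, Orosirian, Ordovician, Triassic, Oligocene, Pliocene, Pleistocene, Holocene.

Rhyacian, Orosirian, Ordovician, Triassic, Oligocene, Pliocene, Pleistocene, Holocene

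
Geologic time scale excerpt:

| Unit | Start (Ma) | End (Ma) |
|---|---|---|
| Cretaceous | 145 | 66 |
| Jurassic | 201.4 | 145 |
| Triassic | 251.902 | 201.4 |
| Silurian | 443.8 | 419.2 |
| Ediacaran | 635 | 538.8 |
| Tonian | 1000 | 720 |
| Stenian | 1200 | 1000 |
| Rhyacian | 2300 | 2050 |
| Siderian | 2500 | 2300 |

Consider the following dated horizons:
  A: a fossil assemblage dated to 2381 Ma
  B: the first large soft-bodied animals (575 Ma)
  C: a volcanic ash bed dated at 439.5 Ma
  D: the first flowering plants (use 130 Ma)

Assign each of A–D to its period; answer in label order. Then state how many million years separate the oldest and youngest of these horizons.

A: 2381 Ma lies in 2500–2300 Ma, so Siderian.
B: 575 Ma lies in 635–538.8 Ma, so Ediacaran.
C: 439.5 Ma lies in 443.8–419.2 Ma, so Silurian.
D: 130 Ma lies in 145–66 Ma, so Cretaceous.
Oldest = 2381 Ma, youngest = 130 Ma → span 2251 Myr.

A — Siderian; B — Ediacaran; C — Silurian; D — Cretaceous; span 2251 million years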